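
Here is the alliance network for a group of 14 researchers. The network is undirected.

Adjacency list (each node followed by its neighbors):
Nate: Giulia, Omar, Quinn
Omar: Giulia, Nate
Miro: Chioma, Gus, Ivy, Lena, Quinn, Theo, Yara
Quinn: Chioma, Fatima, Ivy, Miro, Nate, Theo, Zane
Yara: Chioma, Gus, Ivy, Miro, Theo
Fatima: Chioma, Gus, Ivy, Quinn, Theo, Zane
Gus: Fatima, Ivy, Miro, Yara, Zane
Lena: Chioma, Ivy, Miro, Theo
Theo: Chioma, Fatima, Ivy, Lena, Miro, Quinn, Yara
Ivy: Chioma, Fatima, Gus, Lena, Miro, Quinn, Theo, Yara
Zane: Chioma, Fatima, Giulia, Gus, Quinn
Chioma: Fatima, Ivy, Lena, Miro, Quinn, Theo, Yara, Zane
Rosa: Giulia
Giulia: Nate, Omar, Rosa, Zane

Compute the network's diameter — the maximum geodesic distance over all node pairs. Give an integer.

Eccentricity of each node (its greatest distance to any other): Chioma:3, Fatima:3, Giulia:3, Gus:3, Ivy:4, Lena:4, Miro:4, Nate:3, Omar:4, Quinn:3, Rosa:4, Theo:4, Yara:4, Zane:2.
The maximum eccentricity is 4, realized for instance by the pair Lena–Rosa via Lena – Chioma – Zane – Giulia – Rosa. So the diameter is 4.

4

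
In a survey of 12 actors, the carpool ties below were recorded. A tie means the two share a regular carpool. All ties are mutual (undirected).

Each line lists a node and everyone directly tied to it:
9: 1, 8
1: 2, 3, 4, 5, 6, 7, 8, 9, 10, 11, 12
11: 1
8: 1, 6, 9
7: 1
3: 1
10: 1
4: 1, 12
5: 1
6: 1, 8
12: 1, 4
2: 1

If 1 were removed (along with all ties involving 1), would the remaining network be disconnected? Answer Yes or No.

Removing 1 leaves {4 and 12} with no path to {2}, so the network splits into 8 components. 1 is a cut vertex.

Yes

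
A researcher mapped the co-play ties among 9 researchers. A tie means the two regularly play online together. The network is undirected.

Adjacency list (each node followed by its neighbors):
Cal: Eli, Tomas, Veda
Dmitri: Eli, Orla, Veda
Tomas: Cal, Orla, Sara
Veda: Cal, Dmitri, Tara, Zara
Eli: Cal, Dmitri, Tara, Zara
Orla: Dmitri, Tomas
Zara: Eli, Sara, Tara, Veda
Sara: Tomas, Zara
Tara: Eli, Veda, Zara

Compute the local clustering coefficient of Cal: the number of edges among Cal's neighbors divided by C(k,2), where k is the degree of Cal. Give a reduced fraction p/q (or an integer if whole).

0

Cal's neighbors: Eli, Tomas, and Veda (k = 3).
Possible neighbor pairs: C(3,2) = 3. Edges among them: none → e = 0.
Clustering(Cal) = 0/3 = 0.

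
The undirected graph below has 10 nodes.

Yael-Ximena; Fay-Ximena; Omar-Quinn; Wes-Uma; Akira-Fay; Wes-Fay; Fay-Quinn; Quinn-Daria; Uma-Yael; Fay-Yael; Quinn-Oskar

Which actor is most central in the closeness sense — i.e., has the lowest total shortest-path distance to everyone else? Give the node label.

Farness (sum of distances to all others) for each node — Akira:21, Daria:23, Fay:13, Omar:23, Oskar:23, Quinn:15, Uma:24, Wes:19, Ximena:19, Yael:18.
The smallest farness is 13, for Fay, so Fay has the highest closeness.

Fay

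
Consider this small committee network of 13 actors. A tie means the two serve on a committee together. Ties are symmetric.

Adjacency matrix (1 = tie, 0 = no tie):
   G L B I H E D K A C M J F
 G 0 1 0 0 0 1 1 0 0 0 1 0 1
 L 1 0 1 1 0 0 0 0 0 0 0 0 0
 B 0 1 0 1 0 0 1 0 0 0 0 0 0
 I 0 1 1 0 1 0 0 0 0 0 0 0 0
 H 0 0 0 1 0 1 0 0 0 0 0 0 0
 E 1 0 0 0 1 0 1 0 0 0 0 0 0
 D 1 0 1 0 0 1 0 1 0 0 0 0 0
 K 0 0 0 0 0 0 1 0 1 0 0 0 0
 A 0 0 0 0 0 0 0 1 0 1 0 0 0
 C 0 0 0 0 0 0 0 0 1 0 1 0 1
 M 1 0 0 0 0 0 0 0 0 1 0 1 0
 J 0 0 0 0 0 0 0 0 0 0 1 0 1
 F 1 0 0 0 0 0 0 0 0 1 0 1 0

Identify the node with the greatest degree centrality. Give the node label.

Degrees — A:2, B:3, C:3, D:4, E:3, F:3, G:5, H:2, I:3, J:2, K:2, L:3, M:3.
The maximum is 5, attained only by G.

G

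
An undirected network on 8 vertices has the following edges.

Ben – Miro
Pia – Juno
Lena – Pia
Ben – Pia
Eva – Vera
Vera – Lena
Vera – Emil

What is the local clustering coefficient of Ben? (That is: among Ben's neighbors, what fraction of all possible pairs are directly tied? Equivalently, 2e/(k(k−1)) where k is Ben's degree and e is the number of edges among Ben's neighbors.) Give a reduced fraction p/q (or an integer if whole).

0

Ben's neighbors: Miro and Pia (k = 2).
Possible neighbor pairs: C(2,2) = 1. Edges among them: none → e = 0.
Clustering(Ben) = 0/1.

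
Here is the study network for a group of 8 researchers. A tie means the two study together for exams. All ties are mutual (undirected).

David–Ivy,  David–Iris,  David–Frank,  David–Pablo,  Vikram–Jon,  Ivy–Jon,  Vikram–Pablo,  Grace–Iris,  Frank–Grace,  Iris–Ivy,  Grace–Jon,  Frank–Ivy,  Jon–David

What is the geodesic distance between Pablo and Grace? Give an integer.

3

One shortest route is Pablo – David – Frank – Grace, which uses 3 edges, and at distance 2 from Pablo we only reach {Frank, Iris, Ivy, Jon}, which does not include Grace. So d(Pablo,Grace) = 3.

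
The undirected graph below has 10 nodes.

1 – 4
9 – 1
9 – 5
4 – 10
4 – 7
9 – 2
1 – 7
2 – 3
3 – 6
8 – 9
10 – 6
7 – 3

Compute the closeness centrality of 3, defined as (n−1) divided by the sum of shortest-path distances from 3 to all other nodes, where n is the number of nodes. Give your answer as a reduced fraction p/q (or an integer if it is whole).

Distances from 3: 1:2, 2:1, 4:2, 5:3, 6:1, 7:1, 8:3, 9:2, 10:2. Sum = 17.
n = 10, so closeness = 9/17.

9/17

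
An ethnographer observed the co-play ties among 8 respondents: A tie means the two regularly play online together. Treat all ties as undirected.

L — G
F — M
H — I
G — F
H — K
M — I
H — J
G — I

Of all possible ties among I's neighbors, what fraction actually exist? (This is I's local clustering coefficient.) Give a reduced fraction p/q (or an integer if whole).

0

I's neighbors: G, H, and M (k = 3).
Possible neighbor pairs: C(3,2) = 3. Edges among them: none → e = 0.
Clustering(I) = 0/3 = 0.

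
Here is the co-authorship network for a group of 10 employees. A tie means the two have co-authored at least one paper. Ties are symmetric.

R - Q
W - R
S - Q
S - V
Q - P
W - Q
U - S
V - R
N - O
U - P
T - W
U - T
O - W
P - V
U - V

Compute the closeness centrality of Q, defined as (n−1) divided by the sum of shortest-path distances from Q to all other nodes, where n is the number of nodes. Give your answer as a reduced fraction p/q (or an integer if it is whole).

Distances from Q: N:3, O:2, P:1, R:1, S:1, T:2, U:2, V:2, W:1. Sum = 15.
n = 10, so closeness = 9/15 = 3/5.

3/5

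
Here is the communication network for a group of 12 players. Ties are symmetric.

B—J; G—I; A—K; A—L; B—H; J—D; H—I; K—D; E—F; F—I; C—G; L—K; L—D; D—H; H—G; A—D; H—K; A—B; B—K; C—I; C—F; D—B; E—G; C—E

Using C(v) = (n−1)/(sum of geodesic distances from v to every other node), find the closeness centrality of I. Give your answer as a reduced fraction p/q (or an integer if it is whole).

11/21

Distances from I: A:3, B:2, C:1, D:2, E:2, F:1, G:1, H:1, J:3, K:2, L:3. Sum = 21.
n = 12, so closeness = 11/21.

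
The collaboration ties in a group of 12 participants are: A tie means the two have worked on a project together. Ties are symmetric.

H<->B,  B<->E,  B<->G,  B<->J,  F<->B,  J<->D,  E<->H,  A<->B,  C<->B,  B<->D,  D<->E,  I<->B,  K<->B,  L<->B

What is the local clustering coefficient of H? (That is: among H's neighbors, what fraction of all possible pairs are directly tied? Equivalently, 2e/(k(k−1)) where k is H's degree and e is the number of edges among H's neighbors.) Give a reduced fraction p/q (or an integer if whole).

1

H's neighbors: B and E (k = 2).
Possible neighbor pairs: C(2,2) = 1. Edges among them: B–E → e = 1.
Clustering(H) = 1/1.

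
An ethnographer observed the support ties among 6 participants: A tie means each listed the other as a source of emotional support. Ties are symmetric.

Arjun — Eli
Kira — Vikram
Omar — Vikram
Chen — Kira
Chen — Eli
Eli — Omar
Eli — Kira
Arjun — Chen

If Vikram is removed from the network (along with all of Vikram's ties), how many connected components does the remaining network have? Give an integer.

Vikram's neighbors (Kira and Omar) remain reachable from one another through other ties, so the rest of the network stays in one piece.

1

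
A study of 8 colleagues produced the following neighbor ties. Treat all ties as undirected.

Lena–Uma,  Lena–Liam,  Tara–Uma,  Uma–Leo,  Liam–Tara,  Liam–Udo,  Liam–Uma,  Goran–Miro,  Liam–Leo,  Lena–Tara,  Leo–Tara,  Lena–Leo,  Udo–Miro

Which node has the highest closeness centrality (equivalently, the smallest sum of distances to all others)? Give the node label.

Farness (sum of distances to all others) for each node — Goran:22, Lena:13, Leo:13, Liam:10, Miro:16, Tara:13, Udo:12, Uma:13.
The smallest farness is 10, for Liam, so Liam has the highest closeness.

Liam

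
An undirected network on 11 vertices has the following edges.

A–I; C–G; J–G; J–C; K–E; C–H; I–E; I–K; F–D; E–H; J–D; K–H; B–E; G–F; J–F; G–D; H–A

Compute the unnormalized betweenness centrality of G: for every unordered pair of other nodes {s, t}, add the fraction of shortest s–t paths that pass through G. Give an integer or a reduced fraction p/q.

7

Pairs whose geodesics pass through G — E–D: 1/2; E–F: 1/2; A–D: 1/2; A–F: 1/2; H–D: 1/2; H–F: 1/2; K–D: 1/2; K–F: 1/2; B–D: 1/2; B–F: 1/2; I–D: 3/6; I–F: 3/6; D–C: 1/2; C–F: 1/2.
All other pairs contribute 0.
Summing the contributions gives betweenness(G) = 7.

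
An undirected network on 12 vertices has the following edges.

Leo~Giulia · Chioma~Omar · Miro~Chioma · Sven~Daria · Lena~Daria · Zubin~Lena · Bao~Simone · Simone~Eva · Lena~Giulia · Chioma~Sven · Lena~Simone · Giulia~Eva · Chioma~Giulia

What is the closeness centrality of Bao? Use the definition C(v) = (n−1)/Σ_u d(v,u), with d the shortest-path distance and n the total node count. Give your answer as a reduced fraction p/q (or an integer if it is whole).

Distances from Bao: Chioma:4, Daria:3, Eva:2, Giulia:3, Lena:2, Leo:4, Miro:5, Omar:5, Simone:1, Sven:4, Zubin:3. Sum = 36.
n = 12, so closeness = 11/36.

11/36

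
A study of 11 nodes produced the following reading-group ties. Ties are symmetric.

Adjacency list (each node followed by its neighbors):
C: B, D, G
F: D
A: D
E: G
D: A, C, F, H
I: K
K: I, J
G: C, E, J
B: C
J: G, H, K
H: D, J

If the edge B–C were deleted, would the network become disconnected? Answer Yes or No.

Without the B–C edge there is no alternate route between B and C, so the network disconnects. It is a bridge.

Yes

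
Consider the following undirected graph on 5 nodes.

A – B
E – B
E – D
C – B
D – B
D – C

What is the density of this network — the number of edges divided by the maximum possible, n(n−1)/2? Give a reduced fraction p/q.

There are 6 edges and 5 nodes, so the maximum possible is C(5,2) = 10.
Density = 6/10 = 3/5.

3/5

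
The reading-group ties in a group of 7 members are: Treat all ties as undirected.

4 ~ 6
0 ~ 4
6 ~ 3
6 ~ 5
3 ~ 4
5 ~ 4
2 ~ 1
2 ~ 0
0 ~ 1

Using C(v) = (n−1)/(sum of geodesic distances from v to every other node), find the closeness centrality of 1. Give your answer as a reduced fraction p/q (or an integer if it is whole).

Distances from 1: 0:1, 2:1, 3:3, 4:2, 5:3, 6:3. Sum = 13.
n = 7, so closeness = 6/13.

6/13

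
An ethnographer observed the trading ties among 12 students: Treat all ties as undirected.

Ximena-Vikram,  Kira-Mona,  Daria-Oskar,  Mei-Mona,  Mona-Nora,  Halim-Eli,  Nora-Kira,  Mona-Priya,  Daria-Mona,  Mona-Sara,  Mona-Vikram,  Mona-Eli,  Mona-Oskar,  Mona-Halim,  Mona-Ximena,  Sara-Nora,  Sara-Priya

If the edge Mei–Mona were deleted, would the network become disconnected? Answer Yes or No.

Yes

Without the Mei–Mona edge there is no alternate route between Mei and Mona, so the network disconnects. It is a bridge.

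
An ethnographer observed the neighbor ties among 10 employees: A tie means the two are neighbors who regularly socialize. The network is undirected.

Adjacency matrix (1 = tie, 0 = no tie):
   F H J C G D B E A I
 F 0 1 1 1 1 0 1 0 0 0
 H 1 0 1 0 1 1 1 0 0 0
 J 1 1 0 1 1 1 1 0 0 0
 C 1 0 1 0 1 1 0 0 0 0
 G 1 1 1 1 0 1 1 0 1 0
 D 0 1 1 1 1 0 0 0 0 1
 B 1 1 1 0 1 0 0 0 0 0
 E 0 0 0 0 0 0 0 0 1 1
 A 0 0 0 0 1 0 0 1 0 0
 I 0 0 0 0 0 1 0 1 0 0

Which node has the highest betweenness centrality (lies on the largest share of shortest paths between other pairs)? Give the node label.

Unnormalized betweenness of each node: A:9/2, B:0, C:1/2, D:31/4, E:1, F:7/12, G:45/4, H:7/6, I:5/2, J:7/4.
G has the largest value, 45/4, making it the main broker — the node through which the most shortest paths run.

G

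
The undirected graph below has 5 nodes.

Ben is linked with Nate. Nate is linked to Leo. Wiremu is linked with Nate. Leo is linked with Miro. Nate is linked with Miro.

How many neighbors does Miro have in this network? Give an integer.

Miro is directly tied to Leo and Nate. That is 2 neighbors, so the degree of Miro is 2.

2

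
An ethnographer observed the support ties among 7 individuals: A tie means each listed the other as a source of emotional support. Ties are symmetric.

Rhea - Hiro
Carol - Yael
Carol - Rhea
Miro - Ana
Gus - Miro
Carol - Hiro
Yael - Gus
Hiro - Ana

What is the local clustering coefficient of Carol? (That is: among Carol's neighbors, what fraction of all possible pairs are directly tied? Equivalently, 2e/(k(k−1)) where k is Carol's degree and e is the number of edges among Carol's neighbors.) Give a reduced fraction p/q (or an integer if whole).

1/3

Carol's neighbors: Hiro, Rhea, and Yael (k = 3).
Possible neighbor pairs: C(3,2) = 3. Edges among them: Hiro–Rhea → e = 1.
Clustering(Carol) = 1/3.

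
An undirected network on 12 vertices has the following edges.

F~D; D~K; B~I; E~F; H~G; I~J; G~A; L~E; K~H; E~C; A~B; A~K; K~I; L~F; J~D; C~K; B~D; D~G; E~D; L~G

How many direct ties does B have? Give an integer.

3

B is directly tied to A, D, and I. That is 3 neighbors, so the degree of B is 3.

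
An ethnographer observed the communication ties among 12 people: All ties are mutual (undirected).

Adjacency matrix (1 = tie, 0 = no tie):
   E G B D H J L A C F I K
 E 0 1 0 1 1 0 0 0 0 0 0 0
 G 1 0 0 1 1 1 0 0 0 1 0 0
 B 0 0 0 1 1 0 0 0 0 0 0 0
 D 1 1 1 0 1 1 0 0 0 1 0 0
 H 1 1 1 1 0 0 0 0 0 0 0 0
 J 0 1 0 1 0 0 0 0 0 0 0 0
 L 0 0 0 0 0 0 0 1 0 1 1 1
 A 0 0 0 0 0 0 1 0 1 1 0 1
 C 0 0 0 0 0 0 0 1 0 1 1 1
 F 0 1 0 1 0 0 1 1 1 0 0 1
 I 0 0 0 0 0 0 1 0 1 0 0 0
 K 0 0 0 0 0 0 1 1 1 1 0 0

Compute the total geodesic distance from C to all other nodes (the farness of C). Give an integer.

22

Distances from C: A:1, B:3, D:2, E:3, F:1, G:2, H:3, I:1, J:3, K:1, L:2.
Sum = 1 + 3 + 2 + 3 + 1 + 2 + 3 + 1 + 3 + 1 + 2 = 22.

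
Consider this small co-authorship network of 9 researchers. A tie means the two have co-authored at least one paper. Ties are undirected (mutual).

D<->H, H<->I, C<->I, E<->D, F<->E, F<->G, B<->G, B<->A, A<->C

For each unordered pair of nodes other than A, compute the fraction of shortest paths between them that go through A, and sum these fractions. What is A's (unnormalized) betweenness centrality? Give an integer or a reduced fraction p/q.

6

Pairs whose geodesics pass through A — B–H: 1; B–I: 1; B–C: 1; G–I: 1; G–C: 1; F–C: 1.
All other pairs contribute 0.
Summing the contributions gives betweenness(A) = 6.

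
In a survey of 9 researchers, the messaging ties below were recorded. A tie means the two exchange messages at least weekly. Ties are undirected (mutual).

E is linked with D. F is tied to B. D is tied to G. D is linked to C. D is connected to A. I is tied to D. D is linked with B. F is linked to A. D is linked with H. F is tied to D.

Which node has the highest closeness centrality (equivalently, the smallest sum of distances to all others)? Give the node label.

Farness (sum of distances to all others) for each node — A:14, B:14, C:15, D:8, E:15, F:13, G:15, H:15, I:15.
The smallest farness is 8, for D, so D has the highest closeness.

D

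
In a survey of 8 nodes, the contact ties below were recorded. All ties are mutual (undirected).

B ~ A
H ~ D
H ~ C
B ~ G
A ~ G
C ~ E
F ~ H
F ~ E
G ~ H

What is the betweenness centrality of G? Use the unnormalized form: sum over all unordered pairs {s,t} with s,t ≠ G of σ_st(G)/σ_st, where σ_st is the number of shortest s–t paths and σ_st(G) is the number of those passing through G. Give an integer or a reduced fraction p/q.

Pairs whose geodesics pass through G — H–A: 1; H–B: 1; F–A: 1; F–B: 1; A–D: 1; A–C: 1; A–E: 2/2; D–B: 1; C–B: 1; B–E: 2/2.
All other pairs contribute 0.
Summing the contributions gives betweenness(G) = 10.

10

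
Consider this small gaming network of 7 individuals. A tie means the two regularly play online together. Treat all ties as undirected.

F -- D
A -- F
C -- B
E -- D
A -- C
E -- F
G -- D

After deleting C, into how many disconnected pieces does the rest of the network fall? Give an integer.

2

Without C, the remaining ties split the others into: {A, D, E, F, G}; {B}.
That's 2 separate components.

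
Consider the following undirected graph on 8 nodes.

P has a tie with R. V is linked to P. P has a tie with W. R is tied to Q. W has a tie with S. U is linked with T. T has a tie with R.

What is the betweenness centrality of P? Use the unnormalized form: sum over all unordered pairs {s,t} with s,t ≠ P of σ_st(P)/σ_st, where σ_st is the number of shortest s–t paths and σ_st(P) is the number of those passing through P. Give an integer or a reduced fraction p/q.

Pairs whose geodesics pass through P — S–V: 1; S–T: 1; S–R: 1; S–U: 1; S–Q: 1; V–T: 1; V–R: 1; V–W: 1; V–U: 1; V–Q: 1; T–W: 1; R–W: 1; W–U: 1; W–Q: 1.
All other pairs contribute 0.
Summing the contributions gives betweenness(P) = 14.

14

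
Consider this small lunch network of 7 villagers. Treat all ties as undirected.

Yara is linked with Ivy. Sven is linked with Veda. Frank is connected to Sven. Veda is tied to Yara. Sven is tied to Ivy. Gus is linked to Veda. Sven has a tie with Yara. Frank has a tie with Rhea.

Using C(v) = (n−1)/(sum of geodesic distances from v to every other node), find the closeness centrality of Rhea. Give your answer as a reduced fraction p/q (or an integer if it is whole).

3/8

Distances from Rhea: Frank:1, Gus:4, Ivy:3, Sven:2, Veda:3, Yara:3. Sum = 16.
n = 7, so closeness = 6/16 = 3/8.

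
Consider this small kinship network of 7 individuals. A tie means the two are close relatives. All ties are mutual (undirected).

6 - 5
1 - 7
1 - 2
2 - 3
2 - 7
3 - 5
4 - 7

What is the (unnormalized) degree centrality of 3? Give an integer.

2

3 is directly tied to 2 and 5. That is 2 neighbors, so the degree of 3 is 2.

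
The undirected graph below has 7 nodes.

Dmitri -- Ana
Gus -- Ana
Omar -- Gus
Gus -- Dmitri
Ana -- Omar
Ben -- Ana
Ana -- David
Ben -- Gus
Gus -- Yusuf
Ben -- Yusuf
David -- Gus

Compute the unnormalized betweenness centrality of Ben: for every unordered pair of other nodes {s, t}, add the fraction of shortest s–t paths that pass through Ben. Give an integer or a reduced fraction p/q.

Pairs whose geodesics pass through Ben — Ana–Yusuf: 1/2.
All other pairs contribute 0.
Summing the contributions gives betweenness(Ben) = 1/2.

1/2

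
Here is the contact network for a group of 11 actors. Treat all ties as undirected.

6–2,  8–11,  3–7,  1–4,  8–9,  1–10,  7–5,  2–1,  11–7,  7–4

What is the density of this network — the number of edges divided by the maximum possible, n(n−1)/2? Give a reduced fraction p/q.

There are 10 edges and 11 nodes, so the maximum possible is C(11,2) = 55.
Density = 10/55 = 2/11.

2/11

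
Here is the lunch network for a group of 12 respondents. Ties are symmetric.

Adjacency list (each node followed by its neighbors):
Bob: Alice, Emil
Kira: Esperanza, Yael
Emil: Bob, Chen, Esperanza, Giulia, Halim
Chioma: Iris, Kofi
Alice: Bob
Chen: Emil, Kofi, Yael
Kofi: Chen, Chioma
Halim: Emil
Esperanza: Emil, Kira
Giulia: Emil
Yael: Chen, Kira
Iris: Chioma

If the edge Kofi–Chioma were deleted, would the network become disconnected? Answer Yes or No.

Yes

Without the Kofi–Chioma edge there is no alternate route between Kofi and Chioma, so the network disconnects. It is a bridge.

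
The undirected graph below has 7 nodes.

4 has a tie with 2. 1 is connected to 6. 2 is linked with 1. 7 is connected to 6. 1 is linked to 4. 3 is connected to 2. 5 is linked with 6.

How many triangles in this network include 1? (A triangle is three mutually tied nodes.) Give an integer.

1

1's neighbors: 2, 4, and 6.
Neighbor pairs that are themselves tied: 1–2–4. Each forms one triangle with 1, for 1 in total.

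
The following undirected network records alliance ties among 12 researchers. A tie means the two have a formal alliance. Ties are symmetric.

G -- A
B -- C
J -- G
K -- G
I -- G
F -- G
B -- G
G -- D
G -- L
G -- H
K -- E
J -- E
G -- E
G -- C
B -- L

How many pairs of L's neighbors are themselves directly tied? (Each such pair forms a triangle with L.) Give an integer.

1

L's neighbors: B and G.
Neighbor pairs that are themselves tied: L–B–G. Each forms one triangle with L, for 1 in total.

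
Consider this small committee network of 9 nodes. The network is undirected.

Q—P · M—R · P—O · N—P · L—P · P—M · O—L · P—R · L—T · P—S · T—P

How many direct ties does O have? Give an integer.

2

O is directly tied to L and P. That is 2 neighbors, so the degree of O is 2.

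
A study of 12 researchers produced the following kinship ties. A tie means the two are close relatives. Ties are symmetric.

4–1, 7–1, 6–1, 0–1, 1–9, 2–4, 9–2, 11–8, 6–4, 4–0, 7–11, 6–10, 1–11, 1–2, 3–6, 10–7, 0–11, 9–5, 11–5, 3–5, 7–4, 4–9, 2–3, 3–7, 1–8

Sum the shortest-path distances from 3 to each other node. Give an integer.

20

Distances from 3: 0:3, 1:2, 2:1, 4:2, 5:1, 6:1, 7:1, 8:3, 9:2, 10:2, 11:2.
Sum = 3 + 2 + 1 + 2 + 1 + 1 + 1 + 3 + 2 + 2 + 2 = 20.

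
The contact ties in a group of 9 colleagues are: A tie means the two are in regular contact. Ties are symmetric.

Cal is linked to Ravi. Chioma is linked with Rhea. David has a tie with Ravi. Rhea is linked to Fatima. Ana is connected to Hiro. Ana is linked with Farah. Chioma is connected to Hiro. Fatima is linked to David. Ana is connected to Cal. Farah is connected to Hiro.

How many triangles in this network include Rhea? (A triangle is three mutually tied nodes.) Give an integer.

Rhea's neighbors are Chioma and Fatima, but none of them are tied to each other, so no triangle contains Rhea.

0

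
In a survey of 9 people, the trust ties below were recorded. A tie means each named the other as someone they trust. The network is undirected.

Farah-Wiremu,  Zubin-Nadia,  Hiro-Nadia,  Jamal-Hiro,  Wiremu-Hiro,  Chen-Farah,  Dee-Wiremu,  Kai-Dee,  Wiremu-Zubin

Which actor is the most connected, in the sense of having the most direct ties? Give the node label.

Wiremu

Degrees — Chen:1, Dee:2, Farah:2, Hiro:3, Jamal:1, Kai:1, Nadia:2, Wiremu:4, Zubin:2.
The maximum is 4, attained only by Wiremu.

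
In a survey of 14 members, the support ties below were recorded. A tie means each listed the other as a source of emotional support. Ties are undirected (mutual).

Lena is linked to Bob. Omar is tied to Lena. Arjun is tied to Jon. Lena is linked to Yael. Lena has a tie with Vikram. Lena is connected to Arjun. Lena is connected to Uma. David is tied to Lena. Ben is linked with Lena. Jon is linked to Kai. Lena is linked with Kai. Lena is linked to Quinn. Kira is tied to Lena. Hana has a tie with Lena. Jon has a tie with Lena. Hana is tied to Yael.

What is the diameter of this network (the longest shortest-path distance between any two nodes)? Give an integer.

Eccentricity of each node (its greatest distance to any other): Arjun:2, Ben:2, Bob:2, David:2, Hana:2, Jon:2, Kai:2, Kira:2, Lena:1, Omar:2, Quinn:2, Uma:2, Vikram:2, Yael:2.
The maximum eccentricity is 2, realized for instance by the pair Hana–Kai via Hana – Lena – Kai. So the diameter is 2.

2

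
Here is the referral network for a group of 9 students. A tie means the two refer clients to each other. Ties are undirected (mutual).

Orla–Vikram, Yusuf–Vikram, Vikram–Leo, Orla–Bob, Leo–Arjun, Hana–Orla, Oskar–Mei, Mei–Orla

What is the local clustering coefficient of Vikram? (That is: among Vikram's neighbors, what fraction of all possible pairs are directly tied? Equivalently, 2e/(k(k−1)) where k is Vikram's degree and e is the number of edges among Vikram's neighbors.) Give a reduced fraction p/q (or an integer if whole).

0

Vikram's neighbors: Leo, Orla, and Yusuf (k = 3).
Possible neighbor pairs: C(3,2) = 3. Edges among them: none → e = 0.
Clustering(Vikram) = 0/3 = 0.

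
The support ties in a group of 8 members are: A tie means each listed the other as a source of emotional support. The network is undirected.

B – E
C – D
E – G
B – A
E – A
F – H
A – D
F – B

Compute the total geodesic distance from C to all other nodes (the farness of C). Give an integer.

22

Distances from C: A:2, B:3, D:1, E:3, F:4, G:4, H:5.
Sum = 2 + 3 + 1 + 3 + 4 + 4 + 5 = 22.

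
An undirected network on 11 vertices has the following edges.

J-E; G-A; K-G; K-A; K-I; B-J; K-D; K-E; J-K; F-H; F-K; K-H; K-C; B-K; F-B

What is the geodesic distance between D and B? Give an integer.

One shortest route is D – K – B, which uses 2 edges, and D and B are not directly tied, so nothing shorter exists. So d(D,B) = 2.

2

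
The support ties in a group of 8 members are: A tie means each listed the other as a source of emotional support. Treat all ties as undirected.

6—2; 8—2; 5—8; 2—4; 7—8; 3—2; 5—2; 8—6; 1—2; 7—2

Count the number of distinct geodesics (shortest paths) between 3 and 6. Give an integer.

1

The shortest distance is 2, and the only length-2 path is 3–2–6. So there is exactly 1 shortest path.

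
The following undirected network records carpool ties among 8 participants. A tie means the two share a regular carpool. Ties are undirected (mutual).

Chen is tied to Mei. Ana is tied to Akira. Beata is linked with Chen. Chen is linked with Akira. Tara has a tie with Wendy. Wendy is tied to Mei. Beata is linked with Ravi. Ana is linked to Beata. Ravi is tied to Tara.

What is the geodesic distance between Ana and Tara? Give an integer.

One shortest route is Ana – Beata – Ravi – Tara, which uses 3 edges, and at distance 2 from Ana we only reach {Chen, Ravi}, which does not include Tara. So d(Ana,Tara) = 3.

3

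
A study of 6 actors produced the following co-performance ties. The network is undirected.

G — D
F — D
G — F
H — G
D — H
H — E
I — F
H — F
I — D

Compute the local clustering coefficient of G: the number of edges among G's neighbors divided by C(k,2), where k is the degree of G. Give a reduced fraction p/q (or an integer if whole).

1

G's neighbors: D, F, and H (k = 3).
Possible neighbor pairs: C(3,2) = 3. Edges among them: D–F, D–H, F–H → e = 3.
Clustering(G) = 3/3 = 1.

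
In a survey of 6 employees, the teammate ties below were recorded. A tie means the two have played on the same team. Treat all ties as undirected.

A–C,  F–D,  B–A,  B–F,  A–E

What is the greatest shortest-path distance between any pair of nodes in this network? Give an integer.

4

Eccentricity of each node (its greatest distance to any other): A:3, B:2, C:4, D:4, E:4, F:3.
The maximum eccentricity is 4, realized for instance by the pair D–C via D – F – B – A – C. So the diameter is 4.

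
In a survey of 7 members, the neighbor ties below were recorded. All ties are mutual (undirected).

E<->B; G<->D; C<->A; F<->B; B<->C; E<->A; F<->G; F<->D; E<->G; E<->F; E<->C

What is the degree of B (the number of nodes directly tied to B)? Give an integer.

B is directly tied to C, E, and F. That is 3 neighbors, so the degree of B is 3.

3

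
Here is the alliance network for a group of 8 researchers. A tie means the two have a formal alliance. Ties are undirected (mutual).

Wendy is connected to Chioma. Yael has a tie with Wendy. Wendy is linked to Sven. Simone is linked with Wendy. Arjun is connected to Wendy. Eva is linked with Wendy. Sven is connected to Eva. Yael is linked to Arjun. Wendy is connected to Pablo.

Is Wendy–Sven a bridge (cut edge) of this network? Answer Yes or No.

Even without that edge, Wendy still reaches Sven via Wendy – Eva – Sven, so the network stays connected. Not a bridge.

No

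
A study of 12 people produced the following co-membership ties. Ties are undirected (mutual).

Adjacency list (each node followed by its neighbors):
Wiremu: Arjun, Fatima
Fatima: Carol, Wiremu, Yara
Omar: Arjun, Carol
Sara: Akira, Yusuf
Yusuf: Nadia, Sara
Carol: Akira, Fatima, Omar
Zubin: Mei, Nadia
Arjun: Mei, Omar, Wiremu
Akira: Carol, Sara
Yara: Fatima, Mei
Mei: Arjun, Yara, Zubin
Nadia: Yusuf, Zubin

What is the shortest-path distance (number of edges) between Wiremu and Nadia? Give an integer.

One shortest route is Wiremu – Arjun – Mei – Zubin – Nadia, which uses 4 edges, and at distance 3 from Wiremu we only reach {Akira, Zubin}, which does not include Nadia. So d(Wiremu,Nadia) = 4.

4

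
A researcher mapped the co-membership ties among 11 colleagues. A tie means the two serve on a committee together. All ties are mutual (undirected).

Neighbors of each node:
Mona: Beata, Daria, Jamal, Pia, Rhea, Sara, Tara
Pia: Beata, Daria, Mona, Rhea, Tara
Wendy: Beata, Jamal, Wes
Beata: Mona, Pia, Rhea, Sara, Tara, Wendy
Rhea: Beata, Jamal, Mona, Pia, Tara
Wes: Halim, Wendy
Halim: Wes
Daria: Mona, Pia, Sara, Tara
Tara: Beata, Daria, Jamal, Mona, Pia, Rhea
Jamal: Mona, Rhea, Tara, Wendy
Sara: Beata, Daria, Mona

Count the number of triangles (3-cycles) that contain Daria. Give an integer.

Daria's neighbors: Mona, Pia, Sara, and Tara.
Neighbor pairs that are themselves tied: Daria–Mona–Pia; Daria–Mona–Sara; Daria–Mona–Tara; Daria–Pia–Tara. Each forms one triangle with Daria, for 4 in total.

4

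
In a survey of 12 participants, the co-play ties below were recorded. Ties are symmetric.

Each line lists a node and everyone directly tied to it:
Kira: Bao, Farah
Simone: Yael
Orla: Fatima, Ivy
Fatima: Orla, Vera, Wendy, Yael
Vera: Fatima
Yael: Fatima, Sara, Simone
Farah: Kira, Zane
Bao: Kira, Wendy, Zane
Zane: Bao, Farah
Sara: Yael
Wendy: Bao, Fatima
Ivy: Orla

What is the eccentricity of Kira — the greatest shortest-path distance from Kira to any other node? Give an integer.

5

Distances from Kira: Bao:1, Farah:1, Fatima:3, Ivy:5, Orla:4, Sara:5, Simone:5, Vera:4, Wendy:2, Yael:4, Zane:2.
The largest is 5 (to Ivy, Simone, and Sara), so the eccentricity of Kira is 5.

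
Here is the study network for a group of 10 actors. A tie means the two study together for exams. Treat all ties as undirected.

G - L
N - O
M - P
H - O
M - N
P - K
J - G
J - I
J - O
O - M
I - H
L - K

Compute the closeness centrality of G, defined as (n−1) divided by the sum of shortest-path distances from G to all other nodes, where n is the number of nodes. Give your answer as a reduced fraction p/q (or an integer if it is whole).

Distances from G: H:3, I:2, J:1, K:2, L:1, M:3, N:3, O:2, P:3. Sum = 20.
n = 10, so closeness = 9/20.

9/20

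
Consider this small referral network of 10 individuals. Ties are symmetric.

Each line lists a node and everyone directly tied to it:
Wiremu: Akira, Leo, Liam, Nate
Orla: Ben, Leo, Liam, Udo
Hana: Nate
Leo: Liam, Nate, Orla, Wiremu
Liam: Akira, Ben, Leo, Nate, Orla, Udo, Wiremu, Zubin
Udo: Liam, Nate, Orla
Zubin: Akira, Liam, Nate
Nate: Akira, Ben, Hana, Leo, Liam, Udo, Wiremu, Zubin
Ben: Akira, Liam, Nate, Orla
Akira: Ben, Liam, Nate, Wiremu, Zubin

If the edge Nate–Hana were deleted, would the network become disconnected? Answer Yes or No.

Yes

Without the Nate–Hana edge there is no alternate route between Nate and Hana, so the network disconnects. It is a bridge.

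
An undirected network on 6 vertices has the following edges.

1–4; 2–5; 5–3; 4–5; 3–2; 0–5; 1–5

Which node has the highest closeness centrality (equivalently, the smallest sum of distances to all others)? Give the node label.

5

Farness (sum of distances to all others) for each node — 0:9, 1:8, 2:8, 3:8, 4:8, 5:5.
The smallest farness is 5, for 5, so 5 has the highest closeness.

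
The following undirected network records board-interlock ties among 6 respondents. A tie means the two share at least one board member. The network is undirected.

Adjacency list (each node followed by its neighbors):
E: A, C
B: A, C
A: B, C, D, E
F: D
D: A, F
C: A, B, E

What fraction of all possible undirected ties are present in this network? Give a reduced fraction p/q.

There are 7 edges and 6 nodes, so the maximum possible is C(6,2) = 15.
Density = 7/15.

7/15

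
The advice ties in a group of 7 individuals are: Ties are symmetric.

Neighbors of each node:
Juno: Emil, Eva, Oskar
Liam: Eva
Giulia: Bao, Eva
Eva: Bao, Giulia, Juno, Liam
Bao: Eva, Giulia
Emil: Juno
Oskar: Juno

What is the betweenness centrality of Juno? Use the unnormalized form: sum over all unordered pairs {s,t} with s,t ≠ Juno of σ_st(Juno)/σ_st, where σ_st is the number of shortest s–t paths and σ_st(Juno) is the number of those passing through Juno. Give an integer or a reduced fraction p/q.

9

Pairs whose geodesics pass through Juno — Oskar–Giulia: 1; Oskar–Liam: 1; Oskar–Emil: 1; Oskar–Bao: 1; Oskar–Eva: 1; Giulia–Emil: 1; Liam–Emil: 1; Emil–Bao: 1; Emil–Eva: 1.
All other pairs contribute 0.
Summing the contributions gives betweenness(Juno) = 9.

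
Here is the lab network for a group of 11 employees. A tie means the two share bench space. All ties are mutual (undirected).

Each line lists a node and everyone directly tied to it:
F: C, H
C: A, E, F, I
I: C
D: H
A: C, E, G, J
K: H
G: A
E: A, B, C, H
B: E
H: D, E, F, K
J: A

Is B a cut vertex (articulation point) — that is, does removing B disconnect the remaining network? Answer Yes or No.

No

Even without B, every remaining node can still reach every other (the residual graph is connected), so B is not a cut vertex.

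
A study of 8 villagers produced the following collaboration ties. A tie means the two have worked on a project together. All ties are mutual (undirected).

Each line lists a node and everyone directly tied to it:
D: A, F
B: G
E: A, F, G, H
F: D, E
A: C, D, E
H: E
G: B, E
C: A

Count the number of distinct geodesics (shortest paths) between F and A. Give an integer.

The shortest distance is 2. The length-2 paths are: F–E–A; F–D–A.
That gives 2 distinct shortest paths.

2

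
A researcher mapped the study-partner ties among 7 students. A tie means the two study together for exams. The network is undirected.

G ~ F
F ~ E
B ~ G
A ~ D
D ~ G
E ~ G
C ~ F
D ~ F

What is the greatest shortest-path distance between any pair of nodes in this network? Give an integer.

3

Eccentricity of each node (its greatest distance to any other): A:3, B:3, C:3, D:2, E:3, F:2, G:2.
The maximum eccentricity is 3, realized for instance by the pair B–C via B – G – F – C. So the diameter is 3.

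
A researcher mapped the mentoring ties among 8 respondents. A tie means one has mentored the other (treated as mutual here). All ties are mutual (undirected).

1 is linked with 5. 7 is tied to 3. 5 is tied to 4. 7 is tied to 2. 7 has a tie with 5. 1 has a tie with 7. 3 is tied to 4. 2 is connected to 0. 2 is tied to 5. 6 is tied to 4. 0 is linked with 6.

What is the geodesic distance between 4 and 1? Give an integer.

One shortest route is 4 – 5 – 1, which uses 2 edges, and 4 and 1 are not directly tied, so nothing shorter exists. So d(4,1) = 2.

2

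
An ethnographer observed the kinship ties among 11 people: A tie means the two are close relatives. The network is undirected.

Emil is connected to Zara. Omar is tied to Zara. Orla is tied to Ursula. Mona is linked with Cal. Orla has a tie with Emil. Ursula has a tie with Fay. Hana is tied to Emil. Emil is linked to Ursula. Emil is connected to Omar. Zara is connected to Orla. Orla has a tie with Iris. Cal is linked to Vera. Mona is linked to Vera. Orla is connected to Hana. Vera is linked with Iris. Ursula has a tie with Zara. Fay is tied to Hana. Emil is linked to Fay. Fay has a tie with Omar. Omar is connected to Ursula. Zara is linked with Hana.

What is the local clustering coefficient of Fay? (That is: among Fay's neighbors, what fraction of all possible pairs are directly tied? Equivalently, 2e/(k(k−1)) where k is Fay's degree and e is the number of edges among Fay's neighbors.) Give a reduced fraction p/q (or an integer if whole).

2/3

Fay's neighbors: Emil, Hana, Omar, and Ursula (k = 4).
Possible neighbor pairs: C(4,2) = 6. Edges among them: Emil–Hana, Emil–Omar, Emil–Ursula, Omar–Ursula → e = 4.
Clustering(Fay) = 4/6 = 2/3.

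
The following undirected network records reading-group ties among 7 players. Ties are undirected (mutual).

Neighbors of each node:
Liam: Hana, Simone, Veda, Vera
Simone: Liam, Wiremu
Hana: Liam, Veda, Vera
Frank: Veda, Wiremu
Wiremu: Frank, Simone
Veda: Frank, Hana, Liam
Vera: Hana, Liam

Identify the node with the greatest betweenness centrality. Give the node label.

Unnormalized betweenness of each node: Frank:3/2, Hana:1, Liam:11/2, Simone:5/2, Veda:7/2, Vera:0, Wiremu:1.
Liam has the largest value, 11/2, making it the main broker — the node through which the most shortest paths run.

Liam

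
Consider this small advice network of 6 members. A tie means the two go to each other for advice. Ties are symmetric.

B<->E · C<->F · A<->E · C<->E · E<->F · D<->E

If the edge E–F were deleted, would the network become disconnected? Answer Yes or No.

Even without that edge, E still reaches F via E – C – F, so the network stays connected. Not a bridge.

No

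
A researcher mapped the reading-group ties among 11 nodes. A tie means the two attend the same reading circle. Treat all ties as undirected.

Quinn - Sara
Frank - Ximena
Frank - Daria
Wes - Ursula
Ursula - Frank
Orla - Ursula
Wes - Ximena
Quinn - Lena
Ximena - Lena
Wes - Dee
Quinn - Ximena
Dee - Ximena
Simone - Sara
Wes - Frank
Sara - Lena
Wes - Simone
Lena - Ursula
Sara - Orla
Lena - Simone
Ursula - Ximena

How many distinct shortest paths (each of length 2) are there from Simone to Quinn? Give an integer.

The shortest distance is 2. The length-2 paths are: Simone–Sara–Quinn; Simone–Lena–Quinn.
That gives 2 distinct shortest paths.

2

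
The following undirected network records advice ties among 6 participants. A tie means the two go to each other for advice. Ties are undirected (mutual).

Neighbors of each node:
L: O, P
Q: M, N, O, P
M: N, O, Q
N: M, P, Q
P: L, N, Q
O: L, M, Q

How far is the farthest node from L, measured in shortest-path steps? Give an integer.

Distances from L: M:2, N:2, O:1, P:1, Q:2.
The largest is 2 (to N, Q, and M), so the eccentricity of L is 2.

2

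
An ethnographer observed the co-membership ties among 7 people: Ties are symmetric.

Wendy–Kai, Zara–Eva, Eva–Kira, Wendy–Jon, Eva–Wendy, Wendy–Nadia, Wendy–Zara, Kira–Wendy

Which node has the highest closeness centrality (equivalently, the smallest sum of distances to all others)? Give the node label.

Wendy

Farness (sum of distances to all others) for each node — Eva:9, Jon:11, Kai:11, Kira:10, Nadia:11, Wendy:6, Zara:10.
The smallest farness is 6, for Wendy, so Wendy has the highest closeness.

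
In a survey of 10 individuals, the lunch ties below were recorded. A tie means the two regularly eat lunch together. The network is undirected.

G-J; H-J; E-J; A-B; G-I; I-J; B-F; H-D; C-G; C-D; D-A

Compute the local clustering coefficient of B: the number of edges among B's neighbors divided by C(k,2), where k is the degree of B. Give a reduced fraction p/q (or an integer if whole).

0

B's neighbors: A and F (k = 2).
Possible neighbor pairs: C(2,2) = 1. Edges among them: none → e = 0.
Clustering(B) = 0/1.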